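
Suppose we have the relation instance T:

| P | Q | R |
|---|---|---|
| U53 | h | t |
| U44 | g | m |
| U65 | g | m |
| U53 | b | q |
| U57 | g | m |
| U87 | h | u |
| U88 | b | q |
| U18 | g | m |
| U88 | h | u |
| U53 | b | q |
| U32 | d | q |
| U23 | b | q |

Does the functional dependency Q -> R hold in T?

No

Q=h: 3 rows → R takes values {t, u} — violation
Q=g: 4 rows → R = m, m, m, m ✓
Q=b: 4 rows → R = q, q, q, q ✓
Q=d: 1 row → R = q ✓
Two rows agree on Q but differ on R, so Q -> R does not hold.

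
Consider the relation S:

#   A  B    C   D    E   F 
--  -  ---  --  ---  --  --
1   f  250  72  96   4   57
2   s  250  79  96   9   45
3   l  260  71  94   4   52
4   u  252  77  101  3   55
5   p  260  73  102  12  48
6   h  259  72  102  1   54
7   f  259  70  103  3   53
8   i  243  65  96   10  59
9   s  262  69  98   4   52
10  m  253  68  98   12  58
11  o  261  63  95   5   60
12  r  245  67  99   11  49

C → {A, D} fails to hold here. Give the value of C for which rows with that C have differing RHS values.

C=72: rows 1, 6 → {A,D} takes values {(f, 96), (h, 102)} — violation
C=79: row 2 → {A,D} = (s, 96) ✓
C=71: row 3 → {A,D} = (l, 94) ✓
C=77: row 4 → {A,D} = (u, 101) ✓
C=73: row 5 → {A,D} = (p, 102) ✓
C=70: row 7 → {A,D} = (f, 103) ✓
C=65: row 8 → {A,D} = (i, 96) ✓
C=69: row 9 → {A,D} = (s, 98) ✓
C=68: row 10 → {A,D} = (m, 98) ✓
C=63: row 11 → {A,D} = (o, 95) ✓
C=67: row 12 → {A,D} = (r, 99) ✓
The only C value with inconsistent RHS is C=72.

72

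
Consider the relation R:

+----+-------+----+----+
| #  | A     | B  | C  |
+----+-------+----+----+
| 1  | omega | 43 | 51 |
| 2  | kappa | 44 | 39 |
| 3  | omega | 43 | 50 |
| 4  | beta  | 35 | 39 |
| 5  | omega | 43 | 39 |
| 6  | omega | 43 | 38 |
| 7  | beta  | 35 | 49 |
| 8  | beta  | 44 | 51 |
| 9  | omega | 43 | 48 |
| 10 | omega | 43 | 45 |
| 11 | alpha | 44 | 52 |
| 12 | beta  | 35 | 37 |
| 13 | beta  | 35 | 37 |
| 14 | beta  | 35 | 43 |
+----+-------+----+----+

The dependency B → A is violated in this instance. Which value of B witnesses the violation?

B=43: rows 1, 3, 5, 6, 9, 10 → A = omega, omega, omega, omega, omega, omega ✓
B=44: rows 2, 8, 11 → A takes values {kappa, beta, alpha} — violation
B=35: rows 4, 7, 12, 13, 14 → A = beta, beta, beta, beta, beta ✓
The only B value with inconsistent A is B=44.

44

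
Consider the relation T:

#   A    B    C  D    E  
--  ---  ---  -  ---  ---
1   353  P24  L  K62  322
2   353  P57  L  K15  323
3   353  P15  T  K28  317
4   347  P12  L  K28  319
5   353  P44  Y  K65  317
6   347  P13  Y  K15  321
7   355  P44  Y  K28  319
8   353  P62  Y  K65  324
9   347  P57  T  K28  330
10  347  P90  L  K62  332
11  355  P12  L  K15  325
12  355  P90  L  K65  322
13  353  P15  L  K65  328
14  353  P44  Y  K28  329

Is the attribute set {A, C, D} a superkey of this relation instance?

Rows 5 and 8 have the same {A, C, D} value (A=353, C=Y, D=K65) but are distinct tuples, so {A, C, D} does not determine every attribute — not a superkey.

No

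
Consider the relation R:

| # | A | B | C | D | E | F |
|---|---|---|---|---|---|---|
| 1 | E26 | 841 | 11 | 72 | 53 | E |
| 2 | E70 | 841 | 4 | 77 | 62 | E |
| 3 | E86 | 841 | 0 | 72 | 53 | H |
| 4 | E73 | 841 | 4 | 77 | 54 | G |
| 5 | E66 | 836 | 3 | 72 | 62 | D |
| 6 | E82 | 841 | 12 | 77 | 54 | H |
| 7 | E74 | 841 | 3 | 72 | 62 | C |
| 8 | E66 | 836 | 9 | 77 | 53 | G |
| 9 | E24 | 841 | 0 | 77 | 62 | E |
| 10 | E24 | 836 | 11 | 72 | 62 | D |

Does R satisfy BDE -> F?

No

(B=841, D=72, E=53): rows 1, 3 → F takes values {E, H} — violation
(B=841, D=77, E=62): rows 2, 9 → F = E, E ✓
(B=841, D=77, E=54): rows 4, 6 → F takes values {G, H} — violation
(B=836, D=72, E=62): rows 5, 10 → F = D, D ✓
(B=841, D=72, E=62): row 7 → F = C ✓
(B=836, D=77, E=53): row 8 → F = G ✓
Two rows agree on BDE but differ on F, so BDE -> F does not hold.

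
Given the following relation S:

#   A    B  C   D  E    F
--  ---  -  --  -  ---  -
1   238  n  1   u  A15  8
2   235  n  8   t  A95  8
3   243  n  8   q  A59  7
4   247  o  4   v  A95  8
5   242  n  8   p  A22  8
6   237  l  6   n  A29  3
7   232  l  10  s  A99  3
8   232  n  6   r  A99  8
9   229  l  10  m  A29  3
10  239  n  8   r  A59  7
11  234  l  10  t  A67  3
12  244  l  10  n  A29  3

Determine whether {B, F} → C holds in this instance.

(B=n, F=8): rows 1, 2, 5, 8 → C takes values {1, 8, 6} — violation
(B=n, F=7): rows 3, 10 → C = 8, 8 ✓
(B=o, F=8): row 4 → C = 4 ✓
(B=l, F=3): rows 6, 7, 9, 11, 12 → C takes values {6, 10} — violation
Two rows agree on {B, F} but differ on C, so {B, F} → C does not hold.

No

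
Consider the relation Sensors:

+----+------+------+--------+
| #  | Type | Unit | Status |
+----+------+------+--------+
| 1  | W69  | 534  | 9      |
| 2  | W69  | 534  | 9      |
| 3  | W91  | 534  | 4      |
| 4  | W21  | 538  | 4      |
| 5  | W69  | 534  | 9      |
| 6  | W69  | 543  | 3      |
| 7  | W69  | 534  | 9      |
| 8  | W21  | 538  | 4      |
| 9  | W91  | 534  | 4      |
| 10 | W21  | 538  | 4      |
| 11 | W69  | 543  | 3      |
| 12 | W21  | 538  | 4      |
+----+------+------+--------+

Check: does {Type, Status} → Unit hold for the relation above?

Yes

(Type=W69, Status=9): rows 1, 2, 5, 7 → Unit = 534, 534, 534, 534 ✓
(Type=W91, Status=4): rows 3, 9 → Unit = 534, 534 ✓
(Type=W21, Status=4): rows 4, 8, 10, 12 → Unit = 538, 538, 538, 538 ✓
(Type=W69, Status=3): rows 6, 11 → Unit = 543, 543 ✓
Every {Type, Status} value is associated with a single Unit value, so {Type, Status} → Unit holds.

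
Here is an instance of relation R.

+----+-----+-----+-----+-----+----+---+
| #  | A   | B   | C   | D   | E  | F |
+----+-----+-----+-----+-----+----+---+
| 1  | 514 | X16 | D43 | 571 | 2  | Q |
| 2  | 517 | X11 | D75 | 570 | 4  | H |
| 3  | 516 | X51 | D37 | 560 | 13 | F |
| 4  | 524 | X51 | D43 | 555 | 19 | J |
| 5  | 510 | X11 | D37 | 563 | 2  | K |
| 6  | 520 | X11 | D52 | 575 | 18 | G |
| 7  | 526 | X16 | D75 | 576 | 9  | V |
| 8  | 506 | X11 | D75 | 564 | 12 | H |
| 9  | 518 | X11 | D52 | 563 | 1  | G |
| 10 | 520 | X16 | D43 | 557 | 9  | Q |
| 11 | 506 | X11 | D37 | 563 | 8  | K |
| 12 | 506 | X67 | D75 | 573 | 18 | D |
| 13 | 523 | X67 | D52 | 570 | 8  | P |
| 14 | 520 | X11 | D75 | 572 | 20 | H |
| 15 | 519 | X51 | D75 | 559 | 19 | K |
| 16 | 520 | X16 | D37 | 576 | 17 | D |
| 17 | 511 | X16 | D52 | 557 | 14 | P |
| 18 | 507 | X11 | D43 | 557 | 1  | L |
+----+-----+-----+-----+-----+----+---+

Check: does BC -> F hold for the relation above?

Yes

(B=X16, C=D43): rows 1, 10 → F = Q, Q ✓
(B=X11, C=D75): rows 2, 8, 14 → F = H, H, H ✓
(B=X51, C=D37): row 3 → F = F ✓
(B=X51, C=D43): row 4 → F = J ✓
(B=X11, C=D37): rows 5, 11 → F = K, K ✓
(B=X11, C=D52): rows 6, 9 → F = G, G ✓
(B=X16, C=D75): row 7 → F = V ✓
(B=X67, C=D75): row 12 → F = D ✓
(B=X67, C=D52): row 13 → F = P ✓
(B=X51, C=D75): row 15 → F = K ✓
(B=X16, C=D37): row 16 → F = D ✓
(B=X16, C=D52): row 17 → F = P ✓
(B=X11, C=D43): row 18 → F = L ✓
Every BC value is associated with a single F value, so BC -> F holds.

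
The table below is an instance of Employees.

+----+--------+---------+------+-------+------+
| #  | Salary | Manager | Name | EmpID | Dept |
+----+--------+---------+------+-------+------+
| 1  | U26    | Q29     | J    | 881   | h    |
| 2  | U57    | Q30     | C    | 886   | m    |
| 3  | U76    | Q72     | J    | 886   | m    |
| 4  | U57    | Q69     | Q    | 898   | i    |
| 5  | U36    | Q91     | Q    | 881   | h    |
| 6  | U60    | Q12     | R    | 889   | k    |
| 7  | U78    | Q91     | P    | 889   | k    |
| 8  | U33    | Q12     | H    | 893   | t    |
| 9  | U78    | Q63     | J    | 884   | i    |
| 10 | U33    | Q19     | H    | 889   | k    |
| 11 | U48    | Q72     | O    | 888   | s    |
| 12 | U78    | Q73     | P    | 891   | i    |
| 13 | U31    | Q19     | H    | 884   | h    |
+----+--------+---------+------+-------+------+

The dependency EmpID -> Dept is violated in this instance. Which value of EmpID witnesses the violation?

EmpID=881: rows 1, 5 → Dept = h, h ✓
EmpID=886: rows 2, 3 → Dept = m, m ✓
EmpID=898: row 4 → Dept = i ✓
EmpID=889: rows 6, 7, 10 → Dept = k, k, k ✓
EmpID=893: row 8 → Dept = t ✓
EmpID=884: rows 9, 13 → Dept takes values {i, h} — violation
EmpID=888: row 11 → Dept = s ✓
EmpID=891: row 12 → Dept = i ✓
The only EmpID value with inconsistent Dept is EmpID=884.

884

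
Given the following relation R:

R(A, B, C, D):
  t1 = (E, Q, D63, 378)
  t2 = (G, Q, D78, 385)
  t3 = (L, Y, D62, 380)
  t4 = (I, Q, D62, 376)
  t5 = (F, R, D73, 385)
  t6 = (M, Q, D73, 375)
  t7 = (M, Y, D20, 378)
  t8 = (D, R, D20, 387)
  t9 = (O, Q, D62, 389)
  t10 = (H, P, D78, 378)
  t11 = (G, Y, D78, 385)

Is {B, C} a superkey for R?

Rows 4 and 9 have the same {B, C} value (B=Q, C=D62) but are distinct tuples, so {B, C} does not determine every attribute — not a superkey.

No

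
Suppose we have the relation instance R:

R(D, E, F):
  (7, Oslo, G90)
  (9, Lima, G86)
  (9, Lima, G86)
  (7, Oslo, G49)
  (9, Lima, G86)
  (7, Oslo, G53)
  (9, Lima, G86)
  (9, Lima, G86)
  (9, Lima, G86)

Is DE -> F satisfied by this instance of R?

No

(D=7, E=Oslo): 3 rows → F takes values {G90, G49, G53} — violation
(D=9, E=Lima): 6 rows → F = G86, G86, G86, G86, G86, G86 ✓
Two rows agree on DE but differ on F, so DE -> F does not hold.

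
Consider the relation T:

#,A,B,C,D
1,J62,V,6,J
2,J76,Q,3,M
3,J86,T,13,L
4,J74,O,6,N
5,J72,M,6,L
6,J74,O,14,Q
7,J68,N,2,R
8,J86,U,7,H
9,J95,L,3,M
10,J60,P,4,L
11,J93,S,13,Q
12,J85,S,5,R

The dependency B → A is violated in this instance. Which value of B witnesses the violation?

S

B=V: row 1 → A = J62 ✓
B=Q: row 2 → A = J76 ✓
B=T: row 3 → A = J86 ✓
B=O: rows 4, 6 → A = J74, J74 ✓
B=M: row 5 → A = J72 ✓
B=N: row 7 → A = J68 ✓
B=U: row 8 → A = J86 ✓
B=L: row 9 → A = J95 ✓
B=P: row 10 → A = J60 ✓
B=S: rows 11, 12 → A takes values {J93, J85} — violation
The only B value with inconsistent A is B=S.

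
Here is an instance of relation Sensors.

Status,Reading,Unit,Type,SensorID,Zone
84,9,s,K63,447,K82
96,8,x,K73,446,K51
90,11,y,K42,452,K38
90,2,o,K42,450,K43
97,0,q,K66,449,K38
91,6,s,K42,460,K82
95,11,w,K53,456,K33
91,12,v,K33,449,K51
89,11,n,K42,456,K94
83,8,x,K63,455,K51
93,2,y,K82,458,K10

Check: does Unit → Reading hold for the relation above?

Unit=s: 2 rows → Reading takes values {9, 6} — violation
Unit=x: 2 rows → Reading = 8, 8 ✓
Unit=y: 2 rows → Reading takes values {11, 2} — violation
Unit=o: 1 row → Reading = 2 ✓
Unit=q: 1 row → Reading = 0 ✓
Unit=w: 1 row → Reading = 11 ✓
Unit=v: 1 row → Reading = 12 ✓
Unit=n: 1 row → Reading = 11 ✓
Two rows agree on Unit but differ on Reading, so Unit → Reading does not hold.

No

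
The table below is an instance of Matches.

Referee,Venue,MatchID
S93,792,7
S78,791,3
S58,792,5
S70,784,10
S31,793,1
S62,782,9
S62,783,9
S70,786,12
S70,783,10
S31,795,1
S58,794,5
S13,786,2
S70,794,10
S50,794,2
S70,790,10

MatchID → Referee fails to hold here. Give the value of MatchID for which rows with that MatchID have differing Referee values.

2

MatchID=7: 1 row → Referee = S93 ✓
MatchID=3: 1 row → Referee = S78 ✓
MatchID=5: 2 rows → Referee = S58, S58 ✓
MatchID=10: 4 rows → Referee = S70, S70, S70, S70 ✓
MatchID=1: 2 rows → Referee = S31, S31 ✓
MatchID=9: 2 rows → Referee = S62, S62 ✓
MatchID=12: 1 row → Referee = S70 ✓
MatchID=2: 2 rows → Referee takes values {S13, S50} — violation
The only MatchID value with inconsistent Referee is MatchID=2.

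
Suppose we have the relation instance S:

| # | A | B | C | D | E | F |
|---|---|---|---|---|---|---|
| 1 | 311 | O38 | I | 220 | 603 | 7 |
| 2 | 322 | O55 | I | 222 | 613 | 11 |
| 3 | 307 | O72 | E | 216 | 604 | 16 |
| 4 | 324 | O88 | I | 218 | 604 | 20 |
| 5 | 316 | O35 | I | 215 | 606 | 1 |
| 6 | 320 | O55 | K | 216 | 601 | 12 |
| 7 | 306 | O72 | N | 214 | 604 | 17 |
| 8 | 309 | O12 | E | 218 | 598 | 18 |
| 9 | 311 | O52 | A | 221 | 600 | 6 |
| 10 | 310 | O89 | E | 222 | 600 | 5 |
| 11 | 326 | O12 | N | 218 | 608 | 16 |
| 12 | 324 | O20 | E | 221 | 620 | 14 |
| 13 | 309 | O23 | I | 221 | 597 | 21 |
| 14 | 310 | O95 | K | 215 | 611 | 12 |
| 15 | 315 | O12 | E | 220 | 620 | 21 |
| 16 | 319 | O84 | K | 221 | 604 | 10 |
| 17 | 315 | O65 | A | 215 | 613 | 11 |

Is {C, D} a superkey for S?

Yes

All 17 rows have distinct {C, D} values, so {C, D} → (all attributes) holds and {C, D} is a superkey.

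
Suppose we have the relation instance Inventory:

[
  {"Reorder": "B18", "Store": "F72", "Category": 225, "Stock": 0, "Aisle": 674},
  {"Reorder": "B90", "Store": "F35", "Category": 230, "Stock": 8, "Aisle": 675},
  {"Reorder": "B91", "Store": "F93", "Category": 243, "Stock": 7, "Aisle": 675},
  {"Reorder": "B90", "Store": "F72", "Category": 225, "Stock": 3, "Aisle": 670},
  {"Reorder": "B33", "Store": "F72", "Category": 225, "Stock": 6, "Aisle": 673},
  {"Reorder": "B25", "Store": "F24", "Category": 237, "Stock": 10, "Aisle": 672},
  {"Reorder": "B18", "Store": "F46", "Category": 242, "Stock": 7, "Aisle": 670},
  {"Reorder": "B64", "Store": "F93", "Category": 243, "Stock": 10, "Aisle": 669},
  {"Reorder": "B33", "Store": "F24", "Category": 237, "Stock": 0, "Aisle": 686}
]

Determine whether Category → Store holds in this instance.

Yes

Category=225: 3 rows → Store = F72, F72, F72 ✓
Category=230: 1 row → Store = F35 ✓
Category=243: 2 rows → Store = F93, F93 ✓
Category=237: 2 rows → Store = F24, F24 ✓
Category=242: 1 row → Store = F46 ✓
Every Category value is associated with a single Store value, so Category → Store holds.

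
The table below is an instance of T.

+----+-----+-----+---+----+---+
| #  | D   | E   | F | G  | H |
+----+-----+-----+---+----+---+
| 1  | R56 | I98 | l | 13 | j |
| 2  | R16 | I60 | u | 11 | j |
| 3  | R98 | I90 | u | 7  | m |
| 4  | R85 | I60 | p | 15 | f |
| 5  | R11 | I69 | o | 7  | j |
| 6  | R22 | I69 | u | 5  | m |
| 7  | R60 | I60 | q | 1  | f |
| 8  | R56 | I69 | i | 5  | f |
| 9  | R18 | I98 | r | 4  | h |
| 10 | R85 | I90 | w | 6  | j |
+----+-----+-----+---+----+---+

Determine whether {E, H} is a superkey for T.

Rows 4 and 7 have the same {E, H} value (E=I60, H=f) but are distinct tuples, so {E, H} does not determine every attribute — not a superkey.

No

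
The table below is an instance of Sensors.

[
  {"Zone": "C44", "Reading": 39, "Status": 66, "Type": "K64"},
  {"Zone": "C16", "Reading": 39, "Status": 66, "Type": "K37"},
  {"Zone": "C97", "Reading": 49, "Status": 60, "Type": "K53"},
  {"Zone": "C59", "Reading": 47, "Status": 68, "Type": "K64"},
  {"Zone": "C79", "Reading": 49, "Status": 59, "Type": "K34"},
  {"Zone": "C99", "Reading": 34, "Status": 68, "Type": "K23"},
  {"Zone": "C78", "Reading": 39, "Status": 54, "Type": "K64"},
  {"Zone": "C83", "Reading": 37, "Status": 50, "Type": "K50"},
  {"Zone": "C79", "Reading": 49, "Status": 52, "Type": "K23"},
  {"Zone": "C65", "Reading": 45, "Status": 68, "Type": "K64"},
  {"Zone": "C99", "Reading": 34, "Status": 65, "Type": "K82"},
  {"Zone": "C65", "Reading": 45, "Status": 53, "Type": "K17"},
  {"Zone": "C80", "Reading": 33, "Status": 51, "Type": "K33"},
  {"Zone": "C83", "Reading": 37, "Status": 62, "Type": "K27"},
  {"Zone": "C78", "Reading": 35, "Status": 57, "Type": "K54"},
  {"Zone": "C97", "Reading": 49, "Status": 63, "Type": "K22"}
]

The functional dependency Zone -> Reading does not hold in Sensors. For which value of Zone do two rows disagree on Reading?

C78

Zone=C44: 1 row → Reading = 39 ✓
Zone=C16: 1 row → Reading = 39 ✓
Zone=C97: 2 rows → Reading = 49, 49 ✓
Zone=C59: 1 row → Reading = 47 ✓
Zone=C79: 2 rows → Reading = 49, 49 ✓
Zone=C99: 2 rows → Reading = 34, 34 ✓
Zone=C78: 2 rows → Reading takes values {39, 35} — violation
Zone=C83: 2 rows → Reading = 37, 37 ✓
Zone=C65: 2 rows → Reading = 45, 45 ✓
Zone=C80: 1 row → Reading = 33 ✓
The only Zone value with inconsistent Reading is Zone=C78.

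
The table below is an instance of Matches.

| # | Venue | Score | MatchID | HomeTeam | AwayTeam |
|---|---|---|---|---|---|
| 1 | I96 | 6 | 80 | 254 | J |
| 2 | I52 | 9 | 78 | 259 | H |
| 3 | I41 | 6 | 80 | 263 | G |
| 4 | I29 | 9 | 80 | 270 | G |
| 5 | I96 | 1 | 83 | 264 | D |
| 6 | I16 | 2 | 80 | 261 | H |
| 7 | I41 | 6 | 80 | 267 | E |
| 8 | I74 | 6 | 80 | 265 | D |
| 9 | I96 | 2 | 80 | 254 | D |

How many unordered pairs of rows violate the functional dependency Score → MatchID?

Score=6: all 4 rows agree on MatchID — 0 pairs.
Score=9: violating pairs (2,4) — 1 pair.
Score=2: all 2 rows agree on MatchID — 0 pairs.

1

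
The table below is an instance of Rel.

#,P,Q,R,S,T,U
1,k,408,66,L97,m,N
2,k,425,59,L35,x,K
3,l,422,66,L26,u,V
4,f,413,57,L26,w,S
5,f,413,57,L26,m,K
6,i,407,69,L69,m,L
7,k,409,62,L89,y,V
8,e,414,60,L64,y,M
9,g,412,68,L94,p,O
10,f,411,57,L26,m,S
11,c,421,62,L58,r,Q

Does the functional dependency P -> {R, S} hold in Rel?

P=k: rows 1, 2, 7 → {R,S} takes values {(66, L97), (59, L35), (62, L89)} — violation
P=l: row 3 → {R,S} = (66, L26) ✓
P=f: rows 4, 5, 10 → {R,S} = (57, L26), (57, L26), (57, L26) ✓
P=i: row 6 → {R,S} = (69, L69) ✓
P=e: row 8 → {R,S} = (60, L64) ✓
P=g: row 9 → {R,S} = (68, L94) ✓
P=c: row 11 → {R,S} = (62, L58) ✓
Two rows agree on P but differ on {R, S}, so P -> {R, S} does not hold.

No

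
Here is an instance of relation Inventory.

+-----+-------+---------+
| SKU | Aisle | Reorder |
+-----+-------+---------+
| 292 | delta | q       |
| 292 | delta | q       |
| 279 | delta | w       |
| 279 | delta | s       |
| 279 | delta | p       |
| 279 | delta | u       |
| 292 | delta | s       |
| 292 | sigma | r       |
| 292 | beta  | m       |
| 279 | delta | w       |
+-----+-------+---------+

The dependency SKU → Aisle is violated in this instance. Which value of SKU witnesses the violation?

292

SKU=292: 5 rows → Aisle takes values {delta, sigma, beta} — violation
SKU=279: 5 rows → Aisle = delta, delta, delta, delta, delta ✓
The only SKU value with inconsistent Aisle is SKU=292.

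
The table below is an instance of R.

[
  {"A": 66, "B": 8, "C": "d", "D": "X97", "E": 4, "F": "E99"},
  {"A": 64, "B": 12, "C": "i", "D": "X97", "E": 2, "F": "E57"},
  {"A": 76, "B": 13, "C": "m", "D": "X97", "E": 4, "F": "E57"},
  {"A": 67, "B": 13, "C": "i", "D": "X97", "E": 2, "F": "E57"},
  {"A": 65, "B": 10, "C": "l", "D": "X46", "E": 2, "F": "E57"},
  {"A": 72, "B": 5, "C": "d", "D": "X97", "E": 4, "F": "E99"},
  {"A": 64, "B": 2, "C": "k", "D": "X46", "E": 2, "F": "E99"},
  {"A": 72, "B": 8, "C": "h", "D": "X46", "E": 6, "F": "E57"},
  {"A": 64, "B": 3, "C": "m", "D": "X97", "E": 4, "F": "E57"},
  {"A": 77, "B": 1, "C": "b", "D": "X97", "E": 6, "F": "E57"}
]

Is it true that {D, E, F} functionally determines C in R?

(D=X97, E=4, F=E99): 2 rows → C = d, d ✓
(D=X97, E=2, F=E57): 2 rows → C = i, i ✓
(D=X97, E=4, F=E57): 2 rows → C = m, m ✓
(D=X46, E=2, F=E57): 1 row → C = l ✓
(D=X46, E=2, F=E99): 1 row → C = k ✓
(D=X46, E=6, F=E57): 1 row → C = h ✓
(D=X97, E=6, F=E57): 1 row → C = b ✓
Every {D, E, F} value is associated with a single C value, so {D, E, F} -> C holds.

Yes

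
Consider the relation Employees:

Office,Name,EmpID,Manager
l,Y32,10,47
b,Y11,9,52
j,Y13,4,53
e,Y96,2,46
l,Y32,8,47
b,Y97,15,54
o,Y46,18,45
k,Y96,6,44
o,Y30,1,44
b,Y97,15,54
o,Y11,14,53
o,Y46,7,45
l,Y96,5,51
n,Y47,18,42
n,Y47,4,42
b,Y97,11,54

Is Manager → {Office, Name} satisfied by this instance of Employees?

Manager=47: 2 rows → {Office,Name} = (l, Y32), (l, Y32) ✓
Manager=52: 1 row → {Office,Name} = (b, Y11) ✓
Manager=53: 2 rows → {Office,Name} takes values {(j, Y13), (o, Y11)} — violation
Manager=46: 1 row → {Office,Name} = (e, Y96) ✓
Manager=54: 3 rows → {Office,Name} = (b, Y97), (b, Y97), (b, Y97) ✓
Manager=45: 2 rows → {Office,Name} = (o, Y46), (o, Y46) ✓
Manager=44: 2 rows → {Office,Name} takes values {(k, Y96), (o, Y30)} — violation
Manager=51: 1 row → {Office,Name} = (l, Y96) ✓
Manager=42: 2 rows → {Office,Name} = (n, Y47), (n, Y47) ✓
Two rows agree on Manager but differ on {Office, Name}, so Manager → {Office, Name} does not hold.

No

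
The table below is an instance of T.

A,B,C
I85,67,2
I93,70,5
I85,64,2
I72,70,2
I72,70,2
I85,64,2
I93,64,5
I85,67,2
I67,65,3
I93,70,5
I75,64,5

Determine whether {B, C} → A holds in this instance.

(B=67, C=2): 2 rows → A = I85, I85 ✓
(B=70, C=5): 2 rows → A = I93, I93 ✓
(B=64, C=2): 2 rows → A = I85, I85 ✓
(B=70, C=2): 2 rows → A = I72, I72 ✓
(B=64, C=5): 2 rows → A takes values {I93, I75} — violation
(B=65, C=3): 1 row → A = I67 ✓
Two rows agree on {B, C} but differ on A, so {B, C} → A does not hold.

No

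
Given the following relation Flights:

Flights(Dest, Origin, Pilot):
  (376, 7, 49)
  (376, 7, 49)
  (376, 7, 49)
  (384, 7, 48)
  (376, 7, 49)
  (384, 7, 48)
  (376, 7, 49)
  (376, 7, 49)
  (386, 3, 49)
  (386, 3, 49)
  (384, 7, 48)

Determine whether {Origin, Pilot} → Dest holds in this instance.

(Origin=7, Pilot=49): 6 rows → Dest = 376, 376, 376, 376, 376, 376 ✓
(Origin=7, Pilot=48): 3 rows → Dest = 384, 384, 384 ✓
(Origin=3, Pilot=49): 2 rows → Dest = 386, 386 ✓
Every {Origin, Pilot} value is associated with a single Dest value, so {Origin, Pilot} → Dest holds.

Yes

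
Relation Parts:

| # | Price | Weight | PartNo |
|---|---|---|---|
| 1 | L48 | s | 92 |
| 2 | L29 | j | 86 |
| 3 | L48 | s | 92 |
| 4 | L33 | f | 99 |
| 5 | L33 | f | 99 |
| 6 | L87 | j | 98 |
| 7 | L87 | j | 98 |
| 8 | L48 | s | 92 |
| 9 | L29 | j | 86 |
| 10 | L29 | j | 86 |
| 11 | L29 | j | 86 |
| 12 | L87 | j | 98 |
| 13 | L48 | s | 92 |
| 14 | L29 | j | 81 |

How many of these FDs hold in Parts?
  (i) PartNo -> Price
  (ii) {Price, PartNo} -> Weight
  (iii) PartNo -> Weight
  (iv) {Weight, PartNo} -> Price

4

(i) PartNo -> Price: every LHS value maps to a single RHS value — holds.
(ii) {Price, PartNo} -> Weight: every LHS value maps to a single RHS value — holds.
(iii) PartNo -> Weight: every LHS value maps to a single RHS value — holds.
(iv) {Weight, PartNo} -> Price: every LHS value maps to a single RHS value — holds.
4 of the 4 dependencies hold.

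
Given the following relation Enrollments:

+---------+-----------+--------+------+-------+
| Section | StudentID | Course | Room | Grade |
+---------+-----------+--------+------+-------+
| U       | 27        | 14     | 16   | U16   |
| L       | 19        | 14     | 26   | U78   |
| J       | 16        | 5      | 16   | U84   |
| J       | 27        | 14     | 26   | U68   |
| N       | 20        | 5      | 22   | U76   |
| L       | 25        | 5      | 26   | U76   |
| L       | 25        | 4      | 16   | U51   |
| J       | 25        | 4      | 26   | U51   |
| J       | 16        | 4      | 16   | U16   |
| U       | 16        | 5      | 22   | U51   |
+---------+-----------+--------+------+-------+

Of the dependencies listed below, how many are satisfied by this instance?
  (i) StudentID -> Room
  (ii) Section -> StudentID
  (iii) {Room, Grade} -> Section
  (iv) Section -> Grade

0

(i) StudentID -> Room: StudentID=27: 2 rows → Room takes values {16, 26} — violation; StudentID=16: 3 rows → Room takes values {16, 22} — violation; StudentID=25: 3 rows → Room takes values {26, 16} — violation — fails.
(ii) Section -> StudentID: Section=U: 2 rows → StudentID takes values {27, 16} — violation; Section=L: 3 rows → StudentID takes values {19, 25} — violation; Section=J: 4 rows → StudentID takes values {16, 27, 25} — violation — fails.
(iii) {Room, Grade} -> Section: (Room=16, Grade=U16): 2 rows → Section takes values {U, J} — violation — fails.
(iv) Section -> Grade: Section=U: 2 rows → Grade takes values {U16, U51} — violation; Section=L: 3 rows → Grade takes values {U78, U76, U51} — violation; Section=J: 4 rows → Grade takes values {U84, U68, U51, U16} — violation — fails.
None of the 4 dependencies hold.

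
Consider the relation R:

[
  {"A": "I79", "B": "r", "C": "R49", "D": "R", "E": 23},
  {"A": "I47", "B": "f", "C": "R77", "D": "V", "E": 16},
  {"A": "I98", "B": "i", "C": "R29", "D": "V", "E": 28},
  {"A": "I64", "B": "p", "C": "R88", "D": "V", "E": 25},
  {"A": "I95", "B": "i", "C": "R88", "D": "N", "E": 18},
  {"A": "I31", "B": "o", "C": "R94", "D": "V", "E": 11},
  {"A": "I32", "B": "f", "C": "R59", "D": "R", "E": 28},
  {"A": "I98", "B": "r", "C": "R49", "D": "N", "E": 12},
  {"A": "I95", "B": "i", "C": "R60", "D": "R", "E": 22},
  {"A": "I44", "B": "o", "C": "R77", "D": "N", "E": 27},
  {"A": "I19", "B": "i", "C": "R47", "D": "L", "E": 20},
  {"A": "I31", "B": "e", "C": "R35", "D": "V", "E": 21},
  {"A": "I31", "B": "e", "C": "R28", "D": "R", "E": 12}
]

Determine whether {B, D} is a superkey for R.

Yes

All 13 rows have distinct {B, D} values, so {B, D} → (all attributes) holds and {B, D} is a superkey.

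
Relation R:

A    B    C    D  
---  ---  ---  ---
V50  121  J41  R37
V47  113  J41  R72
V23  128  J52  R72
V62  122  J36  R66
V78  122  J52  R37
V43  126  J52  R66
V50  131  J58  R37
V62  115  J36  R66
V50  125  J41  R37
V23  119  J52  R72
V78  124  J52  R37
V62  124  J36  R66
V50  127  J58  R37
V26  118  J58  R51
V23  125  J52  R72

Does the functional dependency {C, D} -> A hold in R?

Yes

(C=J41, D=R37): 2 rows → A = V50, V50 ✓
(C=J41, D=R72): 1 row → A = V47 ✓
(C=J52, D=R72): 3 rows → A = V23, V23, V23 ✓
(C=J36, D=R66): 3 rows → A = V62, V62, V62 ✓
(C=J52, D=R37): 2 rows → A = V78, V78 ✓
(C=J52, D=R66): 1 row → A = V43 ✓
(C=J58, D=R37): 2 rows → A = V50, V50 ✓
(C=J58, D=R51): 1 row → A = V26 ✓
Every {C, D} value is associated with a single A value, so {C, D} -> A holds.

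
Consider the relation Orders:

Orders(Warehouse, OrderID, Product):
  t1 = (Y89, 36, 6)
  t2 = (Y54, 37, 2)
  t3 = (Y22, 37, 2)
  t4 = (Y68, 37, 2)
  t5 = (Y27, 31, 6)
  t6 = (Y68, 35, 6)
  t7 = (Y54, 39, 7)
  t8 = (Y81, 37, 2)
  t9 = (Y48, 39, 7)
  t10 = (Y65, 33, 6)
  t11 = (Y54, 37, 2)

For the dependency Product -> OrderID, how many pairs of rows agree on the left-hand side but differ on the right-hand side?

Product=6: violating pairs (1,5), (1,6), (1,10), (5,6), (5,10), (6,10) — 6 pairs.
Product=2: all 5 rows agree on OrderID — 0 pairs.
Product=7: all 2 rows agree on OrderID — 0 pairs.

6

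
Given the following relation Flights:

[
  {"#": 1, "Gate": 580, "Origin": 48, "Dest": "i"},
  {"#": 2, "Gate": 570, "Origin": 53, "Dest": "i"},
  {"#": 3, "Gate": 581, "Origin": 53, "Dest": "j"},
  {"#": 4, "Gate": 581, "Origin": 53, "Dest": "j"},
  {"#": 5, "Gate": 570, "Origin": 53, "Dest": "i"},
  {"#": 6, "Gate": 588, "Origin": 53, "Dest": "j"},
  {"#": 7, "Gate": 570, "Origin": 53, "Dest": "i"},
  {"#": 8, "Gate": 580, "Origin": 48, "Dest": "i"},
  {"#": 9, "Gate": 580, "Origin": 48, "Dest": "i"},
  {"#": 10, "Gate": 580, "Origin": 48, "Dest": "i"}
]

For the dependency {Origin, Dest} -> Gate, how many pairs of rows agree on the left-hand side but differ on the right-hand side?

(Origin=48, Dest=i): all 4 rows agree on Gate — 0 pairs.
(Origin=53, Dest=i): all 3 rows agree on Gate — 0 pairs.
(Origin=53, Dest=j): violating pairs (3,6), (4,6) — 2 pairs.

2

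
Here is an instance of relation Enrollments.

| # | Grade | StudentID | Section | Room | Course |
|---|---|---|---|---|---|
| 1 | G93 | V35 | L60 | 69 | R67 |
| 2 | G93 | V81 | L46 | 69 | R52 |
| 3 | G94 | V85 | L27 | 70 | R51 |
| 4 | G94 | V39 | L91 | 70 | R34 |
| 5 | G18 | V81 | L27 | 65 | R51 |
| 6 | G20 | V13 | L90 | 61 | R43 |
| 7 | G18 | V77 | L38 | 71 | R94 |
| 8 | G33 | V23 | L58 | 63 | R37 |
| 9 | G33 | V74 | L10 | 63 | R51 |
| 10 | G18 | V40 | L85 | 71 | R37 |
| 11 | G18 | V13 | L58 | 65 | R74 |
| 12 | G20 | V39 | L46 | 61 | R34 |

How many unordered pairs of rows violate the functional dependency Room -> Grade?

0

Room=69: all 2 rows agree on Grade — 0 pairs.
Room=70: all 2 rows agree on Grade — 0 pairs.
Room=65: all 2 rows agree on Grade — 0 pairs.
Room=61: all 2 rows agree on Grade — 0 pairs.
Room=71: all 2 rows agree on Grade — 0 pairs.
Room=63: all 2 rows agree on Grade — 0 pairs.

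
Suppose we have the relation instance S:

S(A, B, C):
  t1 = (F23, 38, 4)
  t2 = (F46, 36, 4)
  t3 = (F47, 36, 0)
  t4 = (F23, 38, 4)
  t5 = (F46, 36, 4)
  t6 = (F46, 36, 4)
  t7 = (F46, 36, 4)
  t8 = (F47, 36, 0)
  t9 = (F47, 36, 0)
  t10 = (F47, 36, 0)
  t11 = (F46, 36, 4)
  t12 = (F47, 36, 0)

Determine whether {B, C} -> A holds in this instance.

Yes

(B=38, C=4): rows 1, 4 → A = F23, F23 ✓
(B=36, C=4): rows 2, 5, 6, 7, 11 → A = F46, F46, F46, F46, F46 ✓
(B=36, C=0): rows 3, 8, 9, 10, 12 → A = F47, F47, F47, F47, F47 ✓
Every {B, C} value is associated with a single A value, so {B, C} -> A holds.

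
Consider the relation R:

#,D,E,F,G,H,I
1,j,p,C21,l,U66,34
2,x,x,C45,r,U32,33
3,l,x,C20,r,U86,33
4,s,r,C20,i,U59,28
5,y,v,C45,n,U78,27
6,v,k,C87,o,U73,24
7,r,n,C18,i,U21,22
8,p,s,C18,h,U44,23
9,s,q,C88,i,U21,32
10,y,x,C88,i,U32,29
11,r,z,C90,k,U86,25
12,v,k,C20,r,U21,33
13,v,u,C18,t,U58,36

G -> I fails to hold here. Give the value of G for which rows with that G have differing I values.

G=l: row 1 → I = 34 ✓
G=r: rows 2, 3, 12 → I = 33, 33, 33 ✓
G=i: rows 4, 7, 9, 10 → I takes values {28, 22, 32, 29} — violation
G=n: row 5 → I = 27 ✓
G=o: row 6 → I = 24 ✓
G=h: row 8 → I = 23 ✓
G=k: row 11 → I = 25 ✓
G=t: row 13 → I = 36 ✓
The only G value with inconsistent I is G=i.

i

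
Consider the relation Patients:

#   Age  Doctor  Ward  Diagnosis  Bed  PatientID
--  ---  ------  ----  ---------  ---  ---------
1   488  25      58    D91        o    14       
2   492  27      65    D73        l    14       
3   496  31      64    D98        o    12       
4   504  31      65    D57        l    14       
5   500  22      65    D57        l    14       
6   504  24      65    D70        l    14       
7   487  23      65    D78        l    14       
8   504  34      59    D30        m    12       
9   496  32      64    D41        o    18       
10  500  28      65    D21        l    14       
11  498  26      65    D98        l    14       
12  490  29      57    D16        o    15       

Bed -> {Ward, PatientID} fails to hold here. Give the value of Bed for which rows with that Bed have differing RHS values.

o

Bed=o: rows 1, 3, 9, 12 → {Ward,PatientID} takes values {(58, 14), (64, 12), (64, 18), (57, 15)} — violation
Bed=l: rows 2, 4, 5, 6, 7, 10, 11 → {Ward,PatientID} = (65, 14), (65, 14), (65, 14), (65, 14), (65, 14), (65, 14), (65, 14) ✓
Bed=m: row 8 → {Ward,PatientID} = (59, 12) ✓
The only Bed value with inconsistent RHS is Bed=o.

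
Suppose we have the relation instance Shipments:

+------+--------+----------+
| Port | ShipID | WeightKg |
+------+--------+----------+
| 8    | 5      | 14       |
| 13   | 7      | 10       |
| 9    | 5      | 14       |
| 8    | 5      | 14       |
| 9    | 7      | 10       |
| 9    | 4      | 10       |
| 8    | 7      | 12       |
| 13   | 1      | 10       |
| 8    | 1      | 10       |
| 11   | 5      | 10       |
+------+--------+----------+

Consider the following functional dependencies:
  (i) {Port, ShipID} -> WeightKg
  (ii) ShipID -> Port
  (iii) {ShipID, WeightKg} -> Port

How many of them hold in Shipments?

(i) {Port, ShipID} -> WeightKg: every LHS value maps to a single RHS value — holds.
(ii) ShipID -> Port: ShipID=5: 4 rows → Port takes values {8, 9, 11} — violation; ShipID=7: 3 rows → Port takes values {13, 9, 8} — violation; ShipID=1: 2 rows → Port takes values {13, 8} — violation — fails.
(iii) {ShipID, WeightKg} -> Port: (ShipID=5, WeightKg=14): 3 rows → Port takes values {8, 9} — violation; (ShipID=7, WeightKg=10): 2 rows → Port takes values {13, 9} — violation; (ShipID=1, WeightKg=10): 2 rows → Port takes values {13, 8} — violation — fails.
1 of the 3 dependencies holds.

1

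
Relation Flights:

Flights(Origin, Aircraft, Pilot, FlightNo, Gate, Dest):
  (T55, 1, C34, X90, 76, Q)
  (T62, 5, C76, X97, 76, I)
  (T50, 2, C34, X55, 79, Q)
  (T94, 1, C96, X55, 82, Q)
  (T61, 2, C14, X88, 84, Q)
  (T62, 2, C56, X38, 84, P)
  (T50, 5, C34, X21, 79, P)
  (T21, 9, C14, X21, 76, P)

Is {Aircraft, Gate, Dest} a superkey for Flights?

Yes

All 8 rows have distinct {Aircraft, Gate, Dest} values, so {Aircraft, Gate, Dest} → (all attributes) holds and {Aircraft, Gate, Dest} is a superkey.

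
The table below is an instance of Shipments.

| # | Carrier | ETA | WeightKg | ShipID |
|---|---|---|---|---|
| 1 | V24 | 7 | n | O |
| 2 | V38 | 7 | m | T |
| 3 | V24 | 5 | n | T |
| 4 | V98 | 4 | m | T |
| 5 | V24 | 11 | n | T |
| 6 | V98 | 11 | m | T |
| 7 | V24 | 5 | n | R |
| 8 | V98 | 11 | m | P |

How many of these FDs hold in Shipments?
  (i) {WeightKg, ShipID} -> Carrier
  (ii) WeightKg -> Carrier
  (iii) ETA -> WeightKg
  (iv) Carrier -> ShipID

0

(i) {WeightKg, ShipID} -> Carrier: (WeightKg=m, ShipID=T): rows 2, 4, 6 → Carrier takes values {V38, V98} — violation — fails.
(ii) WeightKg -> Carrier: WeightKg=m: rows 2, 4, 6, 8 → Carrier takes values {V38, V98} — violation — fails.
(iii) ETA -> WeightKg: ETA=7: rows 1, 2 → WeightKg takes values {n, m} — violation; ETA=11: rows 5, 6, 8 → WeightKg takes values {n, m} — violation — fails.
(iv) Carrier -> ShipID: Carrier=V24: rows 1, 3, 5, 7 → ShipID takes values {O, T, R} — violation; Carrier=V98: rows 4, 6, 8 → ShipID takes values {T, P} — violation — fails.
None of the 4 dependencies hold.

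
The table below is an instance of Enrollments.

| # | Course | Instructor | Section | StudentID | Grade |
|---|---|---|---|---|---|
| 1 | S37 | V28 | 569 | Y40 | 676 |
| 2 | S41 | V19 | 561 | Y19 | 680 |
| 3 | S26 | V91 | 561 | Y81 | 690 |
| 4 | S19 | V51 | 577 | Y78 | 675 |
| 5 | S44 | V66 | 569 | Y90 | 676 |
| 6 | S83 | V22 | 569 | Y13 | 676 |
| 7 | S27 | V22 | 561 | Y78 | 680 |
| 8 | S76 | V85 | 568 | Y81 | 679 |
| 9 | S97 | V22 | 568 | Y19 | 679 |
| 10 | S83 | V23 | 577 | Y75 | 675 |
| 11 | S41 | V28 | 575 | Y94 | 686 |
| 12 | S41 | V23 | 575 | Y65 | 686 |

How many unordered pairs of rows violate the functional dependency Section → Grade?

Section=569: all 3 rows agree on Grade — 0 pairs.
Section=561: violating pairs (2,3), (3,7) — 2 pairs.
Section=577: all 2 rows agree on Grade — 0 pairs.
Section=568: all 2 rows agree on Grade — 0 pairs.
Section=575: all 2 rows agree on Grade — 0 pairs.

2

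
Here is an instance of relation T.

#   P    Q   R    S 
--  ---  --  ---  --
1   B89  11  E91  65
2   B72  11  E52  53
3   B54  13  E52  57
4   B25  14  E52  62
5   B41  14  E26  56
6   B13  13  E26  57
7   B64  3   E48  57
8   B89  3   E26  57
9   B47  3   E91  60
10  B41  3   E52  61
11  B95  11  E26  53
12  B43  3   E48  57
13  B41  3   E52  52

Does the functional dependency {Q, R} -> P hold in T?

No

(Q=11, R=E91): row 1 → P = B89 ✓
(Q=11, R=E52): row 2 → P = B72 ✓
(Q=13, R=E52): row 3 → P = B54 ✓
(Q=14, R=E52): row 4 → P = B25 ✓
(Q=14, R=E26): row 5 → P = B41 ✓
(Q=13, R=E26): row 6 → P = B13 ✓
(Q=3, R=E48): rows 7, 12 → P takes values {B64, B43} — violation
(Q=3, R=E26): row 8 → P = B89 ✓
(Q=3, R=E91): row 9 → P = B47 ✓
(Q=3, R=E52): rows 10, 13 → P = B41, B41 ✓
(Q=11, R=E26): row 11 → P = B95 ✓
Two rows agree on {Q, R} but differ on P, so {Q, R} -> P does not hold.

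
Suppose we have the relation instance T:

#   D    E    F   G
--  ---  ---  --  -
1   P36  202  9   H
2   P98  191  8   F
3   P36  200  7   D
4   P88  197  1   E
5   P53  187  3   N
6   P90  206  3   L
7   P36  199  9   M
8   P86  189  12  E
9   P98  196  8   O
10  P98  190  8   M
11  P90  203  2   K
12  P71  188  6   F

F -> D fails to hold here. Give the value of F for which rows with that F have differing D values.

F=9: rows 1, 7 → D = P36, P36 ✓
F=8: rows 2, 9, 10 → D = P98, P98, P98 ✓
F=7: row 3 → D = P36 ✓
F=1: row 4 → D = P88 ✓
F=3: rows 5, 6 → D takes values {P53, P90} — violation
F=12: row 8 → D = P86 ✓
F=2: row 11 → D = P90 ✓
F=6: row 12 → D = P71 ✓
The only F value with inconsistent D is F=3.

3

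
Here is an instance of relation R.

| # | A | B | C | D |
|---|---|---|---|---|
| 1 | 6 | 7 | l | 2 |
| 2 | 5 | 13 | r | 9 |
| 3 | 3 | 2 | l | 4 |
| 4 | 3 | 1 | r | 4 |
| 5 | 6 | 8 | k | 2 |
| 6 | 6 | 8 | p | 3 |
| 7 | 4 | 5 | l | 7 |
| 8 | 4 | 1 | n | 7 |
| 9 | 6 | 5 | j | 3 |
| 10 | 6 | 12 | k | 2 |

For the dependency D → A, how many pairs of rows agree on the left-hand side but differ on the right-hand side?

D=2: all 3 rows agree on A — 0 pairs.
D=4: all 2 rows agree on A — 0 pairs.
D=3: all 2 rows agree on A — 0 pairs.
D=7: all 2 rows agree on A — 0 pairs.

0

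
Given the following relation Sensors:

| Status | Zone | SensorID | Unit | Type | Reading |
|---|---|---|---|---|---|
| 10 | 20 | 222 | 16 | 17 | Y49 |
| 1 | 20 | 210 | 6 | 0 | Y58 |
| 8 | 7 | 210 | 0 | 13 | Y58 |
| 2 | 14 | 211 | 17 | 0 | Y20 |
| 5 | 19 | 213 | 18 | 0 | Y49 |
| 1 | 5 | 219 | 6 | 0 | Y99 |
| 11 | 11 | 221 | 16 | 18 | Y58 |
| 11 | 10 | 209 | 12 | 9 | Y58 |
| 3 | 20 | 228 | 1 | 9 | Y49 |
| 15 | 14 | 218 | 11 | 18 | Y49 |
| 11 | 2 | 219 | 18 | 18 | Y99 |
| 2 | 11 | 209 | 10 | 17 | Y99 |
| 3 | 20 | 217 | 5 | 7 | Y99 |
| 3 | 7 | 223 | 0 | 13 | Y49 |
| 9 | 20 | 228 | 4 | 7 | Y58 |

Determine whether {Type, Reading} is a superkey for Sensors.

Yes

All 15 rows have distinct {Type, Reading} values, so {Type, Reading} → (all attributes) holds and {Type, Reading} is a superkey.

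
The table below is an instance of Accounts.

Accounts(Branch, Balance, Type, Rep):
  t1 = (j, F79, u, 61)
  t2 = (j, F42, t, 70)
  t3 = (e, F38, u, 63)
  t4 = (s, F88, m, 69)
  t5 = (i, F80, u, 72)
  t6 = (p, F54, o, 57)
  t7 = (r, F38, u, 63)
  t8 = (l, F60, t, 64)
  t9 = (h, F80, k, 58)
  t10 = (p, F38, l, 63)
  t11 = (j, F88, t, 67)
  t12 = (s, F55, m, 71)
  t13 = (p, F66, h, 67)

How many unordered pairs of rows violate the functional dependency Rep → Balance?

Rep=63: all 3 rows agree on Balance — 0 pairs.
Rep=67: violating pairs (11,13) — 1 pair.

1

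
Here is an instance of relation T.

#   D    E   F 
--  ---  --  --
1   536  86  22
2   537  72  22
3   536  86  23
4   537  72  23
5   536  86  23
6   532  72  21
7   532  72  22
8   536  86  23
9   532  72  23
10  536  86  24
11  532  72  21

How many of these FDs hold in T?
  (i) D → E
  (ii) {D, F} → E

(i) D → E: every LHS value maps to a single RHS value — holds.
(ii) {D, F} → E: every LHS value maps to a single RHS value — holds.
2 of the 2 dependencies hold.

2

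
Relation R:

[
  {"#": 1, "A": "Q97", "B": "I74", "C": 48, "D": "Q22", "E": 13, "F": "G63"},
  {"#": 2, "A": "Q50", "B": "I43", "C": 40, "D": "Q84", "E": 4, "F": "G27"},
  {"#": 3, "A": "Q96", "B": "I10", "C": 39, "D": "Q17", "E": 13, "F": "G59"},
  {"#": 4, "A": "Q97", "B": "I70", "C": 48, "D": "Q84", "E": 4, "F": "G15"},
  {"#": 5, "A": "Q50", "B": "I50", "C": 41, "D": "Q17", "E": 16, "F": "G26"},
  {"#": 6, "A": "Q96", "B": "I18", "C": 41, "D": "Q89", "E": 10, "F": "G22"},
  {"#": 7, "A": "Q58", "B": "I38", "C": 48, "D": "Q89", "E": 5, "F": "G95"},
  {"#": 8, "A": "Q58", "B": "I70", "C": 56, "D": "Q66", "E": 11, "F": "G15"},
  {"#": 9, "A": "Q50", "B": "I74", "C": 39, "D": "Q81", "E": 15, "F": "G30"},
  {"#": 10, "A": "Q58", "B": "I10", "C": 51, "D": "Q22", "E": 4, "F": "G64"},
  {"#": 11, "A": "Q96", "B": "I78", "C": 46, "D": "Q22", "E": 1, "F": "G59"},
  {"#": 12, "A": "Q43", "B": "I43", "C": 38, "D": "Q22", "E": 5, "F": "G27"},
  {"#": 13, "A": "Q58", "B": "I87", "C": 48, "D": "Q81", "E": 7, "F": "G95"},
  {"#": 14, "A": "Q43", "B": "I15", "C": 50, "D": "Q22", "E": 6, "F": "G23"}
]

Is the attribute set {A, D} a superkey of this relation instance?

Rows 12 and 14 have the same {A, D} value (A=Q43, D=Q22) but are distinct tuples, so {A, D} does not determine every attribute — not a superkey.

No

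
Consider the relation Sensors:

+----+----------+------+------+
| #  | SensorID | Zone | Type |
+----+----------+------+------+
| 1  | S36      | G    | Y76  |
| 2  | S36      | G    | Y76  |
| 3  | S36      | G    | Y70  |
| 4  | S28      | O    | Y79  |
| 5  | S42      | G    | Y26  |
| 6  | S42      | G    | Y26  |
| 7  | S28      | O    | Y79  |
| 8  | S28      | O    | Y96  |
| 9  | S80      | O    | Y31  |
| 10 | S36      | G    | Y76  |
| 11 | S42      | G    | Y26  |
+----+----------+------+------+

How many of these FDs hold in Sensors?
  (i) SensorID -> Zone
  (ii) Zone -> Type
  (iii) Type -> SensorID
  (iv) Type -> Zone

(i) SensorID -> Zone: every LHS value maps to a single RHS value — holds.
(ii) Zone -> Type: Zone=G: rows 1, 2, 3, 5, 6, 10, 11 → Type takes values {Y76, Y70, Y26} — violation; Zone=O: rows 4, 7, 8, 9 → Type takes values {Y79, Y96, Y31} — violation — fails.
(iii) Type -> SensorID: every LHS value maps to a single RHS value — holds.
(iv) Type -> Zone: every LHS value maps to a single RHS value — holds.
3 of the 4 dependencies hold.

3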